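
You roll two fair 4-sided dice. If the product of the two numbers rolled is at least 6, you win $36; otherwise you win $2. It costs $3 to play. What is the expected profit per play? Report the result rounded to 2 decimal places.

E[payout] = (1/2)·2 + (1/2)·36 = 19
Expected profit = 19 − 3 = 16 ≈ $16.00

$16.00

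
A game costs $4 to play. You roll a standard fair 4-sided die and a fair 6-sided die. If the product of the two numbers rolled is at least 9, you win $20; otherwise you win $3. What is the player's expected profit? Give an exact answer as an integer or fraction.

73/12 dollars

E[payout] = (7/12)·3 + (5/12)·20 = 121/12
Expected profit = 121/12 − 4 = 73/12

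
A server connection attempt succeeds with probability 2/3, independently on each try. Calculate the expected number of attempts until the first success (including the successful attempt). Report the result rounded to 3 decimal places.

For a geometric distribution, E[trials] = 1/p = 1/(2/3) = 3/2.
≈ 1.500

1.500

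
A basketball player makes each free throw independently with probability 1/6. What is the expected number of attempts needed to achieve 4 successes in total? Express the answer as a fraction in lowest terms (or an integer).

24

By linearity (sum of 4 independent geometric waits), E[trials] = 4/p = 4/(1/6) = 24.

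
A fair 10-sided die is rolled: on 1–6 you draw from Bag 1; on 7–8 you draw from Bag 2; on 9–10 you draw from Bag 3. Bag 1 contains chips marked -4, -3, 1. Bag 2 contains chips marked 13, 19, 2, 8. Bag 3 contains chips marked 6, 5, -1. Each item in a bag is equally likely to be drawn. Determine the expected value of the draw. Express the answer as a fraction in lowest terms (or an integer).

47/30

E[X | Bag 1] = (-4 − 3 + 1)/3 = -2
E[X | Bag 2] = (13 + 19 + 2 + 8)/4 = 21/2
E[X | Bag 3] = (6 + 5 − 1)/3 = 10/3
E[X] = (3/5)·(-2) + (1/5)·21/2 + (1/5)·10/3 = 47/30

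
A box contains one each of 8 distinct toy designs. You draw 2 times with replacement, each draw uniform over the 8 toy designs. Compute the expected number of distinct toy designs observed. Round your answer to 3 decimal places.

1.875

Let Xⱼ=1 if type j appears at least once. P(Xⱼ=1) = 1 − ((8−1)/8)^2 = 15/64.
E[#distinct] = 8·15/64 = 15/8.
≈ 1.875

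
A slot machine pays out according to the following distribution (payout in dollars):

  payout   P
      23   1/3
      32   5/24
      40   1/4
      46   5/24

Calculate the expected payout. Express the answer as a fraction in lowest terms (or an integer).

E[X] = (1/3)·23 + (5/24)·32 + (1/4)·40 + (5/24)·46
     = 407/12

407/12 dollars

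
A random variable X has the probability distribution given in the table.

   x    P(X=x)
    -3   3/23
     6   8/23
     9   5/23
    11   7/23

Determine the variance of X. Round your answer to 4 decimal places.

19.1304

E[X] = (3/23)·(-3) + (8/23)·6 + (5/23)·9 + (7/23)·11 = 7
E[X²] = (3/23)·9 + (8/23)·36 + (5/23)·81 + (7/23)·121 = 1567/23
Var(X) = 1567/23 − (7)² = 440/23 ≈ 19.1304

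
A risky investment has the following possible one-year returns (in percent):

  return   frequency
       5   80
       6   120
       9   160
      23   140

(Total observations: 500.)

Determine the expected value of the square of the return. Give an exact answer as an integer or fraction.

4667/25

Total = 500, so P(return=5) = 80/500, etc.
E[X²] = (4/25)·25 + (6/25)·36 + (8/25)·81 + (7/25)·529
     = 4667/25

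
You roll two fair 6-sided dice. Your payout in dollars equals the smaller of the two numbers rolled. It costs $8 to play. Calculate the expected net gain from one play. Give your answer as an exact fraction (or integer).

-197/36 dollars

Distribution of the smaller of the two numbers rolled: 1 w.p. 11/36, 2 w.p. 1/4, 3 w.p. 7/36, 4 w.p. 5/36, 5 w.p. 1/12, 6 w.p. 1/36
E[payout] = (11/36)·1 + (1/4)·2 + (7/36)·3 + (5/36)·4 + (1/12)·5 + (1/36)·6 = 91/36
Expected profit = 91/36 − 8 = -197/36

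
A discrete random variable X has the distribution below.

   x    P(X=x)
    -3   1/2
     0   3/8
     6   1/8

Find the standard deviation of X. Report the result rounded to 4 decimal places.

2.9047

E[X] = -3/4, E[X²] = 9
Var(X) = E[X²] − (E[X])² = 9 − 9/16 = 135/16
SD(X) = √(135/16) ≈ 2.9047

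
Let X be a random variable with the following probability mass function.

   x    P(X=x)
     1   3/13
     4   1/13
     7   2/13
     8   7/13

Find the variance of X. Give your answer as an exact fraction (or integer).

E[X] = (3/13)·1 + (1/13)·4 + (2/13)·7 + (7/13)·8 = 77/13
E[X²] = (3/13)·1 + (1/13)·16 + (2/13)·49 + (7/13)·64 = 565/13
Var(X) = 565/13 − (77/13)² = 1416/169

1416/169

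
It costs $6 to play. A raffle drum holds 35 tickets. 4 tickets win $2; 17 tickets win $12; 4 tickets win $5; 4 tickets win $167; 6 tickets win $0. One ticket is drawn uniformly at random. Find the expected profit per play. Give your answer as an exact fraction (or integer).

138/7 dollars

E[payout] = (4/35)·2 + (17/35)·12 + (4/35)·5 + (4/35)·167 + (6/35)·0 = 180/7
Expected profit = 180/7 − 6 = 138/7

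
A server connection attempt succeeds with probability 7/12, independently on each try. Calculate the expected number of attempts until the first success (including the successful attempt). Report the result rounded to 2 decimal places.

1.71

For a geometric distribution, E[trials] = 1/p = 1/(7/12) = 12/7.
≈ 1.71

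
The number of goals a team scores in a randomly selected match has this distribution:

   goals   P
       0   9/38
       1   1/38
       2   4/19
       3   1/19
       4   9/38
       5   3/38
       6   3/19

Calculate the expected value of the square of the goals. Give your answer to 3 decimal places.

12.789

E[X²] = (9/38)·0 + (1/38)·1 + (4/19)·4 + (1/19)·9 + (9/38)·16 + (3/38)·25 + (3/19)·36
     = 243/19 ≈ 12.789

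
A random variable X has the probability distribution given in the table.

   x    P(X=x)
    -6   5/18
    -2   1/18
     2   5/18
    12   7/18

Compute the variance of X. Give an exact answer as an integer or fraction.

4493/81

E[X] = (5/18)·(-6) + (1/18)·(-2) + (5/18)·2 + (7/18)·12 = 31/9
E[X²] = (5/18)·36 + (1/18)·4 + (5/18)·4 + (7/18)·144 = 202/3
Var(X) = 202/3 − (31/9)² = 4493/81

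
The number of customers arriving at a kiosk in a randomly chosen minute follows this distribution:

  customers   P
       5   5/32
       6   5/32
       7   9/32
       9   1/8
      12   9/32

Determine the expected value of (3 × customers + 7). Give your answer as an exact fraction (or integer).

505/16

E[3x+7] = (5/32)·22 + (5/32)·25 + (9/32)·28 + (1/8)·34 + (9/32)·43
     = 505/16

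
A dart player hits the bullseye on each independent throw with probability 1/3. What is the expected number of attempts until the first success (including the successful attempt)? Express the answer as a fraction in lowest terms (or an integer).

For a geometric distribution, E[trials] = 1/p = 1/(1/3) = 3.

3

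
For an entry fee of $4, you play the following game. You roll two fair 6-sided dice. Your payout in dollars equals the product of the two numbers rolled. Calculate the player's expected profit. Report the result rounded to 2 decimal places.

$8.25

Distribution of the product of the two numbers rolled: 1 w.p. 1/36, 2 w.p. 1/18, 3 w.p. 1/18, 4 w.p. 1/12, 5 w.p. 1/18, 6 w.p. 1/9, …
E[payout] = (1/36)·1 + (1/18)·2 + (1/18)·3 + (1/12)·4 + (1/18)·5 + (1/9)·6 + (1/18)·8 + (1/36)·9 + (1/18)·10 + (1/9)·12 + (1/18)·15 + (1/36)·16 + (1/18)·18 + (1/18)·20 + (1/18)·24 + (1/36)·25 + (1/18)·30 + (1/36)·36 = 49/4
Expected profit = 49/4 − 4 = 33/4 ≈ $8.25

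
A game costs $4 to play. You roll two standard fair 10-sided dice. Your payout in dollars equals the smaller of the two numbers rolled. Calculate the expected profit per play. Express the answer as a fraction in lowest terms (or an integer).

Distribution of the smaller of the two numbers rolled: 1 w.p. 19/100, 2 w.p. 17/100, 3 w.p. 3/20, 4 w.p. 13/100, 5 w.p. 11/100, 6 w.p. 9/100, …
E[payout] = (19/100)·1 + (17/100)·2 + (3/20)·3 + (13/100)·4 + (11/100)·5 + (9/100)·6 + (7/100)·7 + (1/20)·8 + (3/100)·9 + (1/100)·10 = 77/20
Expected profit = 77/20 − 4 = -3/20

-3/20 dollars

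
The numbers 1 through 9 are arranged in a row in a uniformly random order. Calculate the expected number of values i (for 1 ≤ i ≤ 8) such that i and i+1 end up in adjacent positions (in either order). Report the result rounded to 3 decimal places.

1.778

For each i ∈ {1,…,8}, let Xᵢ = 1 if i and i+1 are adjacent. P(Xᵢ=1) = 2·(9−1)!/9! = 2/9.
By linearity, E[ΣXᵢ] = (8)·(2/9) = 16/9.
≈ 1.778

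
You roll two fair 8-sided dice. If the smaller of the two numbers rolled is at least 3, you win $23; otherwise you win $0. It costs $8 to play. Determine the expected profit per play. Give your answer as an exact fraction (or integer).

79/16 dollars

E[payout] = (7/16)·0 + (9/16)·23 = 207/16
Expected profit = 207/16 − 8 = 79/16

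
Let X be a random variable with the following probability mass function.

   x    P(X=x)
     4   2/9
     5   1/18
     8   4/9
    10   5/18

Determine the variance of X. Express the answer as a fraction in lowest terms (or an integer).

59/12

E[X] = (2/9)·4 + (1/18)·5 + (4/9)·8 + (5/18)·10 = 15/2
E[X²] = (2/9)·16 + (1/18)·25 + (4/9)·64 + (5/18)·100 = 367/6
Var(X) = 367/6 − (15/2)² = 59/12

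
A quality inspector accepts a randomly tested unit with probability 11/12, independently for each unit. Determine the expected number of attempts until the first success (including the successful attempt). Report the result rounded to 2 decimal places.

For a geometric distribution, E[trials] = 1/p = 1/(11/12) = 12/11.
≈ 1.09

1.09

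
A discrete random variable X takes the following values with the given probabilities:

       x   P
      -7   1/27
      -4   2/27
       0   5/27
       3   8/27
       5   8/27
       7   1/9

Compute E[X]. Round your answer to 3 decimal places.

2.593

E[X] = (1/27)·(-7) + (2/27)·(-4) + (5/27)·0 + (8/27)·3 + (8/27)·5 + (1/9)·7
     = 70/27 ≈ 2.593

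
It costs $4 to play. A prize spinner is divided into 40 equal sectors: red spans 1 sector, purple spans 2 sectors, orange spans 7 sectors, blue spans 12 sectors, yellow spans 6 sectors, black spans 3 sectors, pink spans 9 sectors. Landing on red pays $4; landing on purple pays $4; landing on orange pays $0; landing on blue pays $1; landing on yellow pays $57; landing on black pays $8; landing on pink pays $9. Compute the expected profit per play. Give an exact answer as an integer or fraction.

E[payout] = (1/40)·4 + (2/40)·4 + (7/40)·0 + (12/40)·1 + (6/40)·57 + (3/40)·8 + (9/40)·9 = 471/40
Expected profit = 471/40 − 4 = 311/40

311/40 dollars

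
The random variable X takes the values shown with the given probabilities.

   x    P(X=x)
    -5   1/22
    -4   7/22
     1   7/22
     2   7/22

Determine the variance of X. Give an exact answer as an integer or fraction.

910/121

E[X] = (1/22)·(-5) + (7/22)·(-4) + (7/22)·1 + (7/22)·2 = -6/11
E[X²] = (1/22)·25 + (7/22)·16 + (7/22)·1 + (7/22)·4 = 86/11
Var(X) = 86/11 − (-6/11)² = 910/121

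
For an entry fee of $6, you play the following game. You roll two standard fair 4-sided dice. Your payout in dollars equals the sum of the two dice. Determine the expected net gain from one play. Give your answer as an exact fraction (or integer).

Distribution of the sum of the two dice: 2 w.p. 1/16, 3 w.p. 1/8, 4 w.p. 3/16, 5 w.p. 1/4, 6 w.p. 3/16, 7 w.p. 1/8, …
E[payout] = (1/16)·2 + (1/8)·3 + (3/16)·4 + (1/4)·5 + (3/16)·6 + (1/8)·7 + (1/16)·8 = 5
Expected profit = 5 − 6 = -1

-$1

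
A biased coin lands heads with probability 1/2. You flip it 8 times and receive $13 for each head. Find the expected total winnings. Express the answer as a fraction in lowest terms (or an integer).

E[#heads] = 8·1/2 = 4 (linearity over flips).
E[winnings] = 13·4 = 52.

$52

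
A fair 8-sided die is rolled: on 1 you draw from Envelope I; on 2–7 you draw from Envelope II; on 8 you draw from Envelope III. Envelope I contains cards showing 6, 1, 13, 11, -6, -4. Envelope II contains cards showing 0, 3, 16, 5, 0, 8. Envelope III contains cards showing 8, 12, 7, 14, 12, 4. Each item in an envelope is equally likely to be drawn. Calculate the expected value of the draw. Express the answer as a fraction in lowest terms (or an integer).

45/8

E[X | Envelope I] = (6 + 1 + 13 + 11 − 6 − 4)/6 = 7/2
E[X | Envelope II] = (0 + 3 + 16 + 5 + 0 + 8)/6 = 16/3
E[X | Envelope III] = (8 + 12 + 7 + 14 + 12 + 4)/6 = 19/2
E[X] = (1/8)·7/2 + (3/4)·16/3 + (1/8)·19/2 = 45/8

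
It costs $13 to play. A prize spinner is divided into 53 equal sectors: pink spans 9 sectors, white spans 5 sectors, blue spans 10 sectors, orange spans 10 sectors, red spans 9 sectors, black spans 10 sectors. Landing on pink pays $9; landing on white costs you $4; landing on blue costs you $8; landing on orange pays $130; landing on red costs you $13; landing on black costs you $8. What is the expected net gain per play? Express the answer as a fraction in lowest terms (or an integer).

395/53 dollars

E[payout] = (9/53)·9 + (5/53)·(-4) + (10/53)·(-8) + (10/53)·130 + (9/53)·(-13) + (10/53)·(-8) = 1084/53
Expected profit = 1084/53 − 13 = 395/53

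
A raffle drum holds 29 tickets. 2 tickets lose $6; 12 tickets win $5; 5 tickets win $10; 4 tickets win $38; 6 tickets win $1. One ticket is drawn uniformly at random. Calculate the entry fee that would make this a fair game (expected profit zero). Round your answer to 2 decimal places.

E[payout] = (2/29)·(-6) + (12/29)·5 + (5/29)·10 + (4/29)·38 + (6/29)·1 = 256/29
Fair fee = E[payout] = 256/29 ≈ $8.83

$8.83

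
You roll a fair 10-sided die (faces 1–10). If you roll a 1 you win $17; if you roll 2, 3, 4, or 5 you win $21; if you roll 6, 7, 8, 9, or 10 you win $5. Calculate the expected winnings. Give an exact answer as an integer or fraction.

63/5 dollars

E[payout] = (1/2)·5 + (1/10)·17 + (2/5)·21 = 63/5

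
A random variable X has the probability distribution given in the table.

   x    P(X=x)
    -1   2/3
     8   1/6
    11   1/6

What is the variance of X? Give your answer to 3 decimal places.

25.250

E[X] = (2/3)·(-1) + (1/6)·8 + (1/6)·11 = 5/2
E[X²] = (2/3)·1 + (1/6)·64 + (1/6)·121 = 63/2
Var(X) = 63/2 − (5/2)² = 101/4 ≈ 25.250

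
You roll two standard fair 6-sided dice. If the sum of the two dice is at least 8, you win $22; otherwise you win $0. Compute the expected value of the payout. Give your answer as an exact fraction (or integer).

55/6 dollars

E[payout] = (7/12)·0 + (5/12)·22 = 55/6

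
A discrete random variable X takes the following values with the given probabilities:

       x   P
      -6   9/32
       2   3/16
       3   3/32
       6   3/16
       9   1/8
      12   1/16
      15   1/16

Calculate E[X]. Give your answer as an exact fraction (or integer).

93/32

E[X] = (9/32)·(-6) + (3/16)·2 + (3/32)·3 + (3/16)·6 + (1/8)·9 + (1/16)·12 + (1/16)·15
     = 93/32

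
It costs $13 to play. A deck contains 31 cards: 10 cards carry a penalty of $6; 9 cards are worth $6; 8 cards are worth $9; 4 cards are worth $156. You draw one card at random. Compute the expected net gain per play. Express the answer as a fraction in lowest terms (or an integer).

287/31 dollars

E[payout] = (10/31)·(-6) + (9/31)·6 + (8/31)·9 + (4/31)·156 = 690/31
Expected profit = 690/31 − 13 = 287/31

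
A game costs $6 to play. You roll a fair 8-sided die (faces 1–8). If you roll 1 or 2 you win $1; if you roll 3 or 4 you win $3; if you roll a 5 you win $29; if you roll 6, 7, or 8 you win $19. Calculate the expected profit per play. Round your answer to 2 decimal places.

$5.75

E[payout] = (1/4)·1 + (1/4)·3 + (3/8)·19 + (1/8)·29 = 47/4
Expected profit = 47/4 − 6 = 23/4 ≈ $5.75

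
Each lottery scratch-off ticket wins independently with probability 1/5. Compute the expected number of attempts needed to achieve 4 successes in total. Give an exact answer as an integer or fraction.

20

By linearity (sum of 4 independent geometric waits), E[trials] = 4/p = 4/(1/5) = 20.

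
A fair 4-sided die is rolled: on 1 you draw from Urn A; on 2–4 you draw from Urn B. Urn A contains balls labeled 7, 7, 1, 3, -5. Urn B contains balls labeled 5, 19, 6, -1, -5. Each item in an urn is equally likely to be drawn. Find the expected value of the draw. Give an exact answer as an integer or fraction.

E[X | Urn A] = (7 + 7 + 1 + 3 − 5)/5 = 13/5
E[X | Urn B] = (5 + 19 + 6 − 1 − 5)/5 = 24/5
E[X] = (1/4)·13/5 + (3/4)·24/5 = 17/4

17/4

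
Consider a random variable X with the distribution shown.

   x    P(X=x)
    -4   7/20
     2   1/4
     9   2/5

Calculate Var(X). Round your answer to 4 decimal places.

E[X] = (7/20)·(-4) + (1/4)·2 + (2/5)·9 = 27/10
E[X²] = (7/20)·16 + (1/4)·4 + (2/5)·81 = 39
Var(X) = 39 − (27/10)² = 3171/100 ≈ 31.7100

31.7100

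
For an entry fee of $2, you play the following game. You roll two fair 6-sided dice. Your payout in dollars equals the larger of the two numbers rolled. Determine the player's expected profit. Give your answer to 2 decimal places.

$2.47

Distribution of the larger of the two numbers rolled: 1 w.p. 1/36, 2 w.p. 1/12, 3 w.p. 5/36, 4 w.p. 7/36, 5 w.p. 1/4, 6 w.p. 11/36
E[payout] = (1/36)·1 + (1/12)·2 + (5/36)·3 + (7/36)·4 + (1/4)·5 + (11/36)·6 = 161/36
Expected profit = 161/36 − 2 = 89/36 ≈ $2.47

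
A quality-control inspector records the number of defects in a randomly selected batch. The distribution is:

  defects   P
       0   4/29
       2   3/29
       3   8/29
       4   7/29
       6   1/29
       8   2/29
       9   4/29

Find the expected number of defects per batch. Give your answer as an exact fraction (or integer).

4

E[X] = (4/29)·0 + (3/29)·2 + (8/29)·3 + (7/29)·4 + (1/29)·6 + (2/29)·8 + (4/29)·9
     = 4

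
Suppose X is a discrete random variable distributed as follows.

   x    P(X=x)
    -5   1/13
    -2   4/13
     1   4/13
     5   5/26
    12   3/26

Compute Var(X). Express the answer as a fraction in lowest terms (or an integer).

E[X] = (1/13)·(-5) + (4/13)·(-2) + (4/13)·1 + (5/26)·5 + (3/26)·12 = 43/26
E[X²] = (1/13)·25 + (4/13)·4 + (4/13)·1 + (5/26)·25 + (3/26)·144 = 647/26
Var(X) = 647/26 − (43/26)² = 14973/676

14973/676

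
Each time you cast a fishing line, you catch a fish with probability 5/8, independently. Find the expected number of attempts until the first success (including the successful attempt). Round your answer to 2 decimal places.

For a geometric distribution, E[trials] = 1/p = 1/(5/8) = 8/5.
≈ 1.60

1.60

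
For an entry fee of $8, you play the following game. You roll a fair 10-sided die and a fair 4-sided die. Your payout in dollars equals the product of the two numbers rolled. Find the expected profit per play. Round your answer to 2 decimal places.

$5.75

Distribution of the product of the two numbers rolled: 1 w.p. 1/40, 2 w.p. 1/20, 3 w.p. 1/20, 4 w.p. 3/40, 5 w.p. 1/40, 6 w.p. 3/40, …
E[payout] = (1/40)·1 + (1/20)·2 + (1/20)·3 + (3/40)·4 + (1/40)·5 + (3/40)·6 + (1/40)·7 + (3/40)·8 + (1/20)·9 + (1/20)·10 + (3/40)·12 + (1/40)·14 + (1/40)·15 + (1/20)·16 + (1/20)·18 + (1/20)·20 + (1/40)·21 + (1/20)·24 + (1/40)·27 + (1/40)·28 + (1/40)·30 + (1/40)·32 + (1/40)·36 + (1/40)·40 = 55/4
Expected profit = 55/4 − 8 = 23/4 ≈ $5.75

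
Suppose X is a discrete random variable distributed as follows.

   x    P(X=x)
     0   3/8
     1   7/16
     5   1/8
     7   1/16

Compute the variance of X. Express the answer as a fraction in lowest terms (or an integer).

35/8

E[X] = (3/8)·0 + (7/16)·1 + (1/8)·5 + (1/16)·7 = 3/2
E[X²] = (3/8)·0 + (7/16)·1 + (1/8)·25 + (1/16)·49 = 53/8
Var(X) = 53/8 − (3/2)² = 35/8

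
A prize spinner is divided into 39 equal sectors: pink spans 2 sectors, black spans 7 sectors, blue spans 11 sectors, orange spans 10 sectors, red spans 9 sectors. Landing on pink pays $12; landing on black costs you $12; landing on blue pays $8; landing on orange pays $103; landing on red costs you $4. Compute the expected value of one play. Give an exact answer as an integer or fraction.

1022/39 dollars

E[payout] = (2/39)·12 + (7/39)·(-12) + (11/39)·8 + (10/39)·103 + (9/39)·(-4) = 1022/39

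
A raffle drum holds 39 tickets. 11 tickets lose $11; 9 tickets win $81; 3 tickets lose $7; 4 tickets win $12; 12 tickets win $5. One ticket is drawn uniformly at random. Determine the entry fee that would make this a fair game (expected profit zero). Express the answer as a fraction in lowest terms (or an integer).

695/39 dollars

E[payout] = (11/39)·(-11) + (9/39)·81 + (3/39)·(-7) + (4/39)·12 + (12/39)·5 = 695/39
Fair fee = E[payout] = 695/39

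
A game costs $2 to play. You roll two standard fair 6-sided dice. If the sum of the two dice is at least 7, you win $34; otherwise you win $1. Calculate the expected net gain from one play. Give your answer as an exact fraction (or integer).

E[payout] = (5/12)·1 + (7/12)·34 = 81/4
Expected profit = 81/4 − 2 = 73/4

73/4 dollars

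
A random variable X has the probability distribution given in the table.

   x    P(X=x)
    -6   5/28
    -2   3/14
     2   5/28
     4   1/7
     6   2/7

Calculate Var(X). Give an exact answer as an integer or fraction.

E[X] = (5/28)·(-6) + (3/14)·(-2) + (5/28)·2 + (1/7)·4 + (2/7)·6 = 8/7
E[X²] = (5/28)·36 + (3/14)·4 + (5/28)·4 + (1/7)·16 + (2/7)·36 = 144/7
Var(X) = 144/7 − (8/7)² = 944/49

944/49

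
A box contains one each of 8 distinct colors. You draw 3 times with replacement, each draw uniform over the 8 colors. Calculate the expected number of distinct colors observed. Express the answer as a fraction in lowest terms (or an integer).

Let Xⱼ=1 if type j appears at least once. P(Xⱼ=1) = 1 − ((8−1)/8)^3 = 169/512.
E[#distinct] = 8·169/512 = 169/64.

169/64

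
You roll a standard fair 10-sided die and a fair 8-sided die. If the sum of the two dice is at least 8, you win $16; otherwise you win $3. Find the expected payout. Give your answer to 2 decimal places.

E[payout] = (21/80)·3 + (59/80)·16 = 1007/80
≈ $12.59

$12.59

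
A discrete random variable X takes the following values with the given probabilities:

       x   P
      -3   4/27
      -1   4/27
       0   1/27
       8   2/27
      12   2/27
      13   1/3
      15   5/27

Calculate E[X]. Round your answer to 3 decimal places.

E[X] = (4/27)·(-3) + (4/27)·(-1) + (1/27)·0 + (2/27)·8 + (2/27)·12 + (1/3)·13 + (5/27)·15
     = 8 ≈ 8.000

8.000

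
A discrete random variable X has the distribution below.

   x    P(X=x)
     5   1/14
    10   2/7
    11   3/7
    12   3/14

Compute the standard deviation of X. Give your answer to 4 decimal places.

E[X] = 21/2, E[X²] = 1583/14
Var(X) = E[X²] − (E[X])² = 1583/14 − 441/4 = 79/28
SD(X) = √(79/28) ≈ 1.6797

1.6797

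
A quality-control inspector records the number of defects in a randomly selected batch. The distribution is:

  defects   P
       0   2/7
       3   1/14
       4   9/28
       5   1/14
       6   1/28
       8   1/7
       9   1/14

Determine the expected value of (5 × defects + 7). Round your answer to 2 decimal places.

26.29

E[5x+7] = (2/7)·7 + (1/14)·22 + (9/28)·27 + (1/14)·32 + (1/28)·37 + (1/7)·47 + (1/14)·52
     = 184/7 ≈ 26.29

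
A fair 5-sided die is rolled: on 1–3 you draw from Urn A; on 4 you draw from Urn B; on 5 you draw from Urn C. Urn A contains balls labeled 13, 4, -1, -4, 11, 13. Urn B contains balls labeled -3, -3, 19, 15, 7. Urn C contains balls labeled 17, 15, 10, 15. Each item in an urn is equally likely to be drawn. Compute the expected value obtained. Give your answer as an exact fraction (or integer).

E[X | Urn A] = (13 + 4 − 1 − 4 + 11 + 13)/6 = 6
E[X | Urn B] = (-3 − 3 + 19 + 15 + 7)/5 = 7
E[X | Urn C] = (17 + 15 + 10 + 15)/4 = 57/4
E[X] = (3/5)·6 + (1/5)·7 + (1/5)·57/4 = 157/20

157/20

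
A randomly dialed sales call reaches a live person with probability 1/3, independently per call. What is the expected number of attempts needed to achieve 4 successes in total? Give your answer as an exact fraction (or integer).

12

By linearity (sum of 4 independent geometric waits), E[trials] = 4/p = 4/(1/3) = 12.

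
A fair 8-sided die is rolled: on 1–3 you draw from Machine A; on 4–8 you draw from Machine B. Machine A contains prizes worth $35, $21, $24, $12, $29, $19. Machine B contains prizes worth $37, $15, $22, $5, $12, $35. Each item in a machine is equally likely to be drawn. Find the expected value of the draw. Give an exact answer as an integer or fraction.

E[X | Machine A] = (35 + 21 + 24 + 12 + 29 + 19)/6 = 70/3
E[X | Machine B] = (37 + 15 + 22 + 5 + 12 + 35)/6 = 21
E[X] = (3/8)·70/3 + (5/8)·21 = 175/8

175/8 dollars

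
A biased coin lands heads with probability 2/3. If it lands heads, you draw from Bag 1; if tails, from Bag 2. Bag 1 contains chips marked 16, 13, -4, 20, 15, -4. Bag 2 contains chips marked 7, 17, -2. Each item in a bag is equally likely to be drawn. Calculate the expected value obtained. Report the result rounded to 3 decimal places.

E[X | Bag 1] = (16 + 13 − 4 + 20 + 15 − 4)/6 = 28/3
E[X | Bag 2] = (7 + 17 − 2)/3 = 22/3
E[X] = (2/3)·28/3 + (1/3)·22/3 = 26/3 ≈ 8.667

8.667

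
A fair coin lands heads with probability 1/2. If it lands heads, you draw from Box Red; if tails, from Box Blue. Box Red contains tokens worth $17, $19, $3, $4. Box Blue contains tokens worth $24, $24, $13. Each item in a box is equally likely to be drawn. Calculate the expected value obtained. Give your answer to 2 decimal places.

$15.54

E[X | Box Red] = (17 + 19 + 3 + 4)/4 = 43/4
E[X | Box Blue] = (24 + 24 + 13)/3 = 61/3
E[X] = (1/2)·43/4 + (1/2)·61/3 = 373/24 ≈ 15.54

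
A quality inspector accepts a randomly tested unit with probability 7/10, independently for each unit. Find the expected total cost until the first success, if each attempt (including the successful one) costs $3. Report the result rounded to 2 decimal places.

E[#attempts] = 1/p = 10/7; E[cost] = 3·10/7 = 30/7.
≈ 4.29

$4.29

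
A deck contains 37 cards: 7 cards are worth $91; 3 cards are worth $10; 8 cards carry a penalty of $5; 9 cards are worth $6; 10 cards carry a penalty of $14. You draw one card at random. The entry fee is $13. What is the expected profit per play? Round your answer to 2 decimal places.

E[payout] = (7/37)·91 + (3/37)·10 + (8/37)·(-5) + (9/37)·6 + (10/37)·(-14) = 541/37
Expected profit = 541/37 − 13 = 60/37 ≈ $1.62

$1.62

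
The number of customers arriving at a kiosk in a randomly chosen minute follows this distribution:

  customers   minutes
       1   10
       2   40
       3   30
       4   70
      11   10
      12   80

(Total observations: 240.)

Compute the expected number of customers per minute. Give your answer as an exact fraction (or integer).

Total = 240, so P(customers=1) = 10/240, etc.
E[X] = (1/24)·1 + (1/6)·2 + (1/8)·3 + (7/24)·4 + (1/24)·11 + (1/3)·12
     = 51/8

51/8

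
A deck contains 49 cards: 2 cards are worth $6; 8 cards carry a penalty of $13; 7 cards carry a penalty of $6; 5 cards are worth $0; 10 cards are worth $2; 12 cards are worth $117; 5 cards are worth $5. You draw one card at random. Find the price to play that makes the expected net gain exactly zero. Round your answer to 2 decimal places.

E[payout] = (2/49)·6 + (8/49)·(-13) + (7/49)·(-6) + (5/49)·0 + (10/49)·2 + (12/49)·117 + (5/49)·5 = 1315/49
Fair fee = E[payout] = 1315/49 ≈ $26.84

$26.84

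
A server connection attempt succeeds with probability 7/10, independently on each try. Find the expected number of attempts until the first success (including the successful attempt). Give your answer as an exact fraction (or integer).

10/7

For a geometric distribution, E[trials] = 1/p = 1/(7/10) = 10/7.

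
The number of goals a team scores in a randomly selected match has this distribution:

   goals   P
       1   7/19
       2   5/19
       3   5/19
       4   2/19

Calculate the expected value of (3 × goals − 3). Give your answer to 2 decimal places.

3.32

E[3x-3] = (7/19)·0 + (5/19)·3 + (5/19)·6 + (2/19)·9
     = 63/19 ≈ 3.32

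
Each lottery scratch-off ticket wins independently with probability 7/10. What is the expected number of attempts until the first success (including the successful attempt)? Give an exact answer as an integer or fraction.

For a geometric distribution, E[trials] = 1/p = 1/(7/10) = 10/7.

10/7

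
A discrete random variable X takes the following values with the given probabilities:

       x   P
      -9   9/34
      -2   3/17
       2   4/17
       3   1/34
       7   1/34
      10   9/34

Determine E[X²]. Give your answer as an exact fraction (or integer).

1743/34

E[X²] = (9/34)·81 + (3/17)·4 + (4/17)·4 + (1/34)·9 + (1/34)·49 + (9/34)·100
     = 1743/34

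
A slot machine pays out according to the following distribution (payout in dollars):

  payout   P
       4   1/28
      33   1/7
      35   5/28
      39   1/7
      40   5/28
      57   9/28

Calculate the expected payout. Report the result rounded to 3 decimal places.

E[X] = (1/28)·4 + (1/7)·33 + (5/28)·35 + (1/7)·39 + (5/28)·40 + (9/28)·57
     = 295/7 ≈ 42.143

$42.143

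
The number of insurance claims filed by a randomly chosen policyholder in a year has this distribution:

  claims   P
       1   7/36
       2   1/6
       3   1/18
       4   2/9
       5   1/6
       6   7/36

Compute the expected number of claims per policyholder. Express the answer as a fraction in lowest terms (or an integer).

43/12

E[X] = (7/36)·1 + (1/6)·2 + (1/18)·3 + (2/9)·4 + (1/6)·5 + (7/36)·6
     = 43/12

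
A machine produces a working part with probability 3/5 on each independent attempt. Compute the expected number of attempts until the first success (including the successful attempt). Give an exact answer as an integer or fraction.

For a geometric distribution, E[trials] = 1/p = 1/(3/5) = 5/3.

5/3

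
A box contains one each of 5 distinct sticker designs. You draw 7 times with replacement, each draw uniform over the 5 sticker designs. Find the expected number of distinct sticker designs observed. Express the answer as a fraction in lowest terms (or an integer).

61741/15625

Let Xⱼ=1 if type j appears at least once. P(Xⱼ=1) = 1 − ((5−1)/5)^7 = 61741/78125.
E[#distinct] = 5·61741/78125 = 61741/15625.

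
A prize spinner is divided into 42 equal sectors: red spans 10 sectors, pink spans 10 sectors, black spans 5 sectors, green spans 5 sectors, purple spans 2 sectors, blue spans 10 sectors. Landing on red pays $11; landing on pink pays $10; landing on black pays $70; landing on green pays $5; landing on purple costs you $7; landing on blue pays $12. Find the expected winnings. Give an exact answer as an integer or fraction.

E[payout] = (10/42)·11 + (10/42)·10 + (5/42)·70 + (5/42)·5 + (2/42)·(-7) + (10/42)·12 = 691/42

691/42 dollars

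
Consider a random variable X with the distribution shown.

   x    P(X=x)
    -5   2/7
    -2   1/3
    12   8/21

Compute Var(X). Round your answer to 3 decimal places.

E[X] = (2/7)·(-5) + (1/3)·(-2) + (8/21)·12 = 52/21
E[X²] = (2/7)·25 + (1/3)·4 + (8/21)·144 = 190/3
Var(X) = 190/3 − (52/21)² = 25226/441 ≈ 57.202

57.202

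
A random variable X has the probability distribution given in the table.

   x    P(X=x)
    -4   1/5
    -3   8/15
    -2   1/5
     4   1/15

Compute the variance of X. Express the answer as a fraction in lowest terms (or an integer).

776/225

E[X] = (1/5)·(-4) + (8/15)·(-3) + (1/5)·(-2) + (1/15)·4 = -38/15
E[X²] = (1/5)·16 + (8/15)·9 + (1/5)·4 + (1/15)·16 = 148/15
Var(X) = 148/15 − (-38/15)² = 776/225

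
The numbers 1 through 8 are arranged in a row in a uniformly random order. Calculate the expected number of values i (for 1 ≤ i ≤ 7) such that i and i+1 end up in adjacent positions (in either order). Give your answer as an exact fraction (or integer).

For each i ∈ {1,…,7}, let Xᵢ = 1 if i and i+1 are adjacent. P(Xᵢ=1) = 2·(8−1)!/8! = 2/8.
By linearity, E[ΣXᵢ] = (7)·(2/8) = 7/4.

7/4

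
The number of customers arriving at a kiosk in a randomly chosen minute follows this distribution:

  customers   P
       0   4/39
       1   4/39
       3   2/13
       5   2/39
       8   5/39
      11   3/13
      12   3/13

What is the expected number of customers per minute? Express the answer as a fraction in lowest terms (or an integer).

E[X] = (4/39)·0 + (4/39)·1 + (2/13)·3 + (2/39)·5 + (5/39)·8 + (3/13)·11 + (3/13)·12
     = 93/13

93/13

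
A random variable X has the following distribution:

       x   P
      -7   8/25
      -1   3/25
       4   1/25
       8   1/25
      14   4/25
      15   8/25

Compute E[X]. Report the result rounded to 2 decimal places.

E[X] = (8/25)·(-7) + (3/25)·(-1) + (1/25)·4 + (1/25)·8 + (4/25)·14 + (8/25)·15
     = 129/25 ≈ 5.16

5.16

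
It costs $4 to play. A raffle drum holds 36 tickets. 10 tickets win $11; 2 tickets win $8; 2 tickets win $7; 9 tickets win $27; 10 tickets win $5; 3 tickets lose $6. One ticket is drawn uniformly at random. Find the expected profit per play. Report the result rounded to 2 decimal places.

E[payout] = (10/36)·11 + (2/36)·8 + (2/36)·7 + (9/36)·27 + (10/36)·5 + (3/36)·(-6) = 415/36
Expected profit = 415/36 − 4 = 271/36 ≈ $7.53

$7.53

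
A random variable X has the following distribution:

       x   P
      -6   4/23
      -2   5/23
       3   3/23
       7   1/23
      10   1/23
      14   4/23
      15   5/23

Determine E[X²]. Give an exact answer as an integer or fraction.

E[X²] = (4/23)·36 + (5/23)·4 + (3/23)·9 + (1/23)·49 + (1/23)·100 + (4/23)·196 + (5/23)·225
     = 2249/23

2249/23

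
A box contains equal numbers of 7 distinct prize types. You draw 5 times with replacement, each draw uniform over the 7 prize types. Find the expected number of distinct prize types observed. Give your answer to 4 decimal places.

Let Xⱼ=1 if type j appears at least once. P(Xⱼ=1) = 1 − ((7−1)/7)^5 = 9031/16807.
E[#distinct] = 7·9031/16807 = 9031/2401.
≈ 3.7613

3.7613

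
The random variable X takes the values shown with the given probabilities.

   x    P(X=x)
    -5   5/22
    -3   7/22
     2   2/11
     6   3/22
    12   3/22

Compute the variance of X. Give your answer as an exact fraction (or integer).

E[X] = (5/22)·(-5) + (7/22)·(-3) + (2/11)·2 + (3/22)·6 + (3/22)·12 = 8/11
E[X²] = (5/22)·25 + (7/22)·9 + (2/11)·4 + (3/22)·36 + (3/22)·144 = 372/11
Var(X) = 372/11 − (8/11)² = 4028/121

4028/121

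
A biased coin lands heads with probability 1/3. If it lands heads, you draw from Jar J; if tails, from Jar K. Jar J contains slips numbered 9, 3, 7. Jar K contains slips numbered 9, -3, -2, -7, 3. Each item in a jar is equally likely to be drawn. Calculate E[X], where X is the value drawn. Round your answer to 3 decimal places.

2.111

E[X | Jar J] = (9 + 3 + 7)/3 = 19/3
E[X | Jar K] = (9 − 3 − 2 − 7 + 3)/5 = 0
E[X] = (1/3)·19/3 + (2/3)·0 = 19/9 ≈ 2.111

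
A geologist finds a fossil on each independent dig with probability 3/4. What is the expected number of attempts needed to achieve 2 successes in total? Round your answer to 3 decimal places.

By linearity (sum of 2 independent geometric waits), E[trials] = 2/p = 2/(3/4) = 8/3.
≈ 2.667

2.667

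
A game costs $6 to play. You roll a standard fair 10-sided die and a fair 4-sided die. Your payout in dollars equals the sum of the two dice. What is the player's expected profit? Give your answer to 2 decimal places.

$2.00

Distribution of the sum of the two dice: 2 w.p. 1/40, 3 w.p. 1/20, 4 w.p. 3/40, 5 w.p. 1/10, 6 w.p. 1/10, 7 w.p. 1/10, …
E[payout] = (1/40)·2 + (1/20)·3 + (3/40)·4 + (1/10)·5 + (1/10)·6 + (1/10)·7 + (1/10)·8 + (1/10)·9 + (1/10)·10 + (1/10)·11 + (3/40)·12 + (1/20)·13 + (1/40)·14 = 8
Expected profit = 8 − 6 = 2 ≈ $2.00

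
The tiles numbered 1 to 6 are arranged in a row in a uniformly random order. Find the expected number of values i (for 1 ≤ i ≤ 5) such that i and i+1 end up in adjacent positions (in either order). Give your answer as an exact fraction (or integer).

For each i ∈ {1,…,5}, let Xᵢ = 1 if i and i+1 are adjacent. P(Xᵢ=1) = 2·(6−1)!/6! = 2/6.
By linearity, E[ΣXᵢ] = (5)·(2/6) = 5/3.

5/3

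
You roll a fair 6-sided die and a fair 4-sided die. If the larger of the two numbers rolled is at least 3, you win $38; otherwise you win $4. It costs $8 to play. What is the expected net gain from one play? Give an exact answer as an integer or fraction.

73/3 dollars

E[payout] = (1/6)·4 + (5/6)·38 = 97/3
Expected profit = 97/3 − 8 = 73/3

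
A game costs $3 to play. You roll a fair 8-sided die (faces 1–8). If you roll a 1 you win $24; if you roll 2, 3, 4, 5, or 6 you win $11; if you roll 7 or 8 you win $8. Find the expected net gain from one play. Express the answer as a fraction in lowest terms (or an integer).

E[payout] = (1/4)·8 + (5/8)·11 + (1/8)·24 = 95/8
Expected profit = 95/8 − 3 = 71/8

71/8 dollars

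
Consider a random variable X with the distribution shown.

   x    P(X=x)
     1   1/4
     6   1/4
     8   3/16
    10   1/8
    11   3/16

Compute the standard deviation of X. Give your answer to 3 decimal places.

E[X] = 105/16, E[X²] = 903/16
Var(X) = E[X²] − (E[X])² = 903/16 − 11025/256 = 3423/256
SD(X) = √(3423/256) ≈ 3.657

3.657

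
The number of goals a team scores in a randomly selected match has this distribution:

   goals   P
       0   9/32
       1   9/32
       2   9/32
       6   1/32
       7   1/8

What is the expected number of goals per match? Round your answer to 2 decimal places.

E[X] = (9/32)·0 + (9/32)·1 + (9/32)·2 + (1/32)·6 + (1/8)·7
     = 61/32 ≈ 1.91

1.91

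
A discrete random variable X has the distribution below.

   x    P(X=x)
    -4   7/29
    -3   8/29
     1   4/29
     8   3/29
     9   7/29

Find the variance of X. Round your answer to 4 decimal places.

E[X] = (7/29)·(-4) + (8/29)·(-3) + (4/29)·1 + (3/29)·8 + (7/29)·9 = 39/29
E[X²] = (7/29)·16 + (8/29)·9 + (4/29)·1 + (3/29)·64 + (7/29)·81 = 947/29
Var(X) = 947/29 − (39/29)² = 25942/841 ≈ 30.8466

30.8466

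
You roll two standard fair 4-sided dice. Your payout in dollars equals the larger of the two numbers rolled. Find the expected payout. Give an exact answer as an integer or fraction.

Distribution of the larger of the two numbers rolled: 1 w.p. 1/16, 2 w.p. 3/16, 3 w.p. 5/16, 4 w.p. 7/16
E[payout] = (1/16)·1 + (3/16)·2 + (5/16)·3 + (7/16)·4 = 25/8

25/8 dollars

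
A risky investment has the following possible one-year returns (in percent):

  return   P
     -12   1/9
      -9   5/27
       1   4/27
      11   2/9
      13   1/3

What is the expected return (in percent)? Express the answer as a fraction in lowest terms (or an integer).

E[X] = (1/9)·(-12) + (5/27)·(-9) + (4/27)·1 + (2/9)·11 + (1/3)·13
     = 106/27

106/27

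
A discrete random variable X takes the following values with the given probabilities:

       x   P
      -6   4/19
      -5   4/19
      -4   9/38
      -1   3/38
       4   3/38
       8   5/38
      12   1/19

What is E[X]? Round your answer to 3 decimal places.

-1.342

E[X] = (4/19)·(-6) + (4/19)·(-5) + (9/38)·(-4) + (3/38)·(-1) + (3/38)·4 + (5/38)·8 + (1/19)·12
     = -51/38 ≈ -1.342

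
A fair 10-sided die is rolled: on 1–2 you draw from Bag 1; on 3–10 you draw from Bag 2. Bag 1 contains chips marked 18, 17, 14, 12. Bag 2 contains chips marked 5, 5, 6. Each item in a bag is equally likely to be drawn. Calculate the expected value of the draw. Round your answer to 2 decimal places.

E[X | Bag 1] = (18 + 17 + 14 + 12)/4 = 61/4
E[X | Bag 2] = (5 + 5 + 6)/3 = 16/3
E[X] = (1/5)·61/4 + (4/5)·16/3 = 439/60 ≈ 7.32

7.32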